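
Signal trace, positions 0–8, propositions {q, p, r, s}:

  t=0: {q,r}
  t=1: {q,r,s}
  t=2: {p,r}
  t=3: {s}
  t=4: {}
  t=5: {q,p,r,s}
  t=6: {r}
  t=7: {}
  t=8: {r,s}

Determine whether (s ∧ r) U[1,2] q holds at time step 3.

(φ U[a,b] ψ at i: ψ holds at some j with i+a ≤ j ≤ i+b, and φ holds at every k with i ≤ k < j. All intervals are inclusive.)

Need some j in [4,5] with q, and (s ∧ r) at every k in [3,j-1].
  j=4: q false.
  j=5: q holds, but (s ∧ r) fails at k=3 → not this j.
No j in the window works → until fails.

No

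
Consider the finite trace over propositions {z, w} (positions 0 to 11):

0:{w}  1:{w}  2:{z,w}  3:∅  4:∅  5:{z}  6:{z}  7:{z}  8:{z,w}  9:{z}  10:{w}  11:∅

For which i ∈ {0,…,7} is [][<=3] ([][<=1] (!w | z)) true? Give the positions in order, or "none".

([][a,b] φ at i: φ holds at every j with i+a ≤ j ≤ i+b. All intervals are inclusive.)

Evaluate at each i in [0,7]:
  i=0: ✗ (fails at j=0)
  i=1: ✗ (fails at j=1)
  i=2: ✓ (all of [2,5])
  i=3: ✓ (all of [3,6])
  i=4: ✓ (all of [4,7])
  i=5: ✓ (all of [5,8])
  i=6: ✗ (fails at j=9)
  i=7: ✗ (fails at j=9)

2, 3, 4, 5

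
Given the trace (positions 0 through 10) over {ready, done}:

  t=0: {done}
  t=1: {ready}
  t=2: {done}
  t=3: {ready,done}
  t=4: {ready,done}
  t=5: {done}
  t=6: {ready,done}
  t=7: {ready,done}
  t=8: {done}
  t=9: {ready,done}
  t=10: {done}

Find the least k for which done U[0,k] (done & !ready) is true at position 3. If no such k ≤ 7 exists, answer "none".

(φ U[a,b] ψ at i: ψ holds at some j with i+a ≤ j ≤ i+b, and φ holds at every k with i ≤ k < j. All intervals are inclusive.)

Need earliest j ≥ 3 with (done & !ready), and done at every k in [3,j-1].
  j=3: rhs fails.
  j=4: rhs fails.
  j=5: rhs holds; lhs holds on [3,4]. k = 2.

2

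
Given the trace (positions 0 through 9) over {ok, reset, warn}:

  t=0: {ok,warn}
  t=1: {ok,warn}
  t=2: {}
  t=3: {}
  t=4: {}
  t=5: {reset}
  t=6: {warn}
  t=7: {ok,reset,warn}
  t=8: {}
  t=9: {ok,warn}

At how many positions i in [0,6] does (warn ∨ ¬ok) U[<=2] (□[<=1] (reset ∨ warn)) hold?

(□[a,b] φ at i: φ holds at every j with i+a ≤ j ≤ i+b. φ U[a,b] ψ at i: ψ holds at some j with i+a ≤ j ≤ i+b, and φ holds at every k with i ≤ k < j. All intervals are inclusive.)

Evaluate at each i in [0,6]:
  i=0: ✓ (rhs at j=0)
  i=1: ✗ (no rhs in [1,3])
  i=2: ✗ (no rhs in [2,4])
  i=3: ✓ (rhs at j=5; lhs holds on [3,4])
  i=4: ✓ (rhs at j=5; lhs holds on [4,4])
  i=5: ✓ (rhs at j=5)
  i=6: ✓ (rhs at j=6)
Positions where it holds: {0, 3, 4, 5, 6} → 5.

5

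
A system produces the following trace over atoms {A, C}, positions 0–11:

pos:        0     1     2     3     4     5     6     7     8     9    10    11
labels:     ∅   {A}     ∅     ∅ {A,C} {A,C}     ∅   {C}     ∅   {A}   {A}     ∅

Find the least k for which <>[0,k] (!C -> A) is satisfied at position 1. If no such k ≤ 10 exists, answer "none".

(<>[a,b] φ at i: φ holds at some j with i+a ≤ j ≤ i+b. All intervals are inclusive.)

Scan j = 1,2,… for (!C -> A):
  j=1: holds
First hit at j=1, so smallest k = 1-1 = 0.

0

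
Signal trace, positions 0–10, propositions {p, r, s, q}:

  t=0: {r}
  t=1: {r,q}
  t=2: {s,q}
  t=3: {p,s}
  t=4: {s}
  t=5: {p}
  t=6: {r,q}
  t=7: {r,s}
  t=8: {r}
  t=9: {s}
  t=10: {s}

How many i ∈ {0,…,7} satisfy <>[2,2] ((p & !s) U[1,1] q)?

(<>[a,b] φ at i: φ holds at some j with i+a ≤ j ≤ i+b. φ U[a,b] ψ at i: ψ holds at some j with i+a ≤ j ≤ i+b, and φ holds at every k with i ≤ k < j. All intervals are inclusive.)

1

Evaluate at each i in [0,7]:
  i=0: ✗ (none in [2,2])
  i=1: ✗ (none in [3,3])
  i=2: ✗ (none in [4,4])
  i=3: ✓ (witness j=5)
  i=4: ✗ (none in [6,6])
  i=5: ✗ (none in [7,7])
  i=6: ✗ (none in [8,8])
  i=7: ✗ (none in [9,9])
Positions where it holds: {3} → 1.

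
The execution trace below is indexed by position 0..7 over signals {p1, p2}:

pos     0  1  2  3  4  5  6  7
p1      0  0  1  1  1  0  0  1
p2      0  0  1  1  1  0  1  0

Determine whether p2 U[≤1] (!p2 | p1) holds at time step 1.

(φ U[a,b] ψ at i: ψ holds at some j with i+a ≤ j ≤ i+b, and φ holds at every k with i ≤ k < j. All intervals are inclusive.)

Need some j in [1,2] with (!p2 | p1), and p2 at every k in [1,j-1].
  j=1: (!p2 | p1) holds; no prefix to check → satisfied.

Yes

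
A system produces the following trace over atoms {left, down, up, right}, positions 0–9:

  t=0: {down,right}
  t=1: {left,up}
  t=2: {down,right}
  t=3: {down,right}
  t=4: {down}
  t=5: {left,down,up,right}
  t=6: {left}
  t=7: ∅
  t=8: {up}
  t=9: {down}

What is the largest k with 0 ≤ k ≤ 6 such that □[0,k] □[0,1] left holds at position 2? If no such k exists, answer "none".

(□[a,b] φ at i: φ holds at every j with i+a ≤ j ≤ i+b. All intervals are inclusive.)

□[0,1] left must hold from j=2 onward; find where it first fails.
  j=2: fails → no k works.

none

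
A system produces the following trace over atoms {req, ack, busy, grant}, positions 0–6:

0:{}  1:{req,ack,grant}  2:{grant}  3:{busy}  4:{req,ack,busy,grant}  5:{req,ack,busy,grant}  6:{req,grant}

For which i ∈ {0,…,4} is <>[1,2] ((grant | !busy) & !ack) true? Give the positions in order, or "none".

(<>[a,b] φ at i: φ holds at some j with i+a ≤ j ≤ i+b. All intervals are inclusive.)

0, 1, 4

Evaluate at each i in [0,4]:
  i=0: ✓ (witness j=2)
  i=1: ✓ (witness j=2)
  i=2: ✗ (none in [3,4])
  i=3: ✗ (none in [4,5])
  i=4: ✓ (witness j=6)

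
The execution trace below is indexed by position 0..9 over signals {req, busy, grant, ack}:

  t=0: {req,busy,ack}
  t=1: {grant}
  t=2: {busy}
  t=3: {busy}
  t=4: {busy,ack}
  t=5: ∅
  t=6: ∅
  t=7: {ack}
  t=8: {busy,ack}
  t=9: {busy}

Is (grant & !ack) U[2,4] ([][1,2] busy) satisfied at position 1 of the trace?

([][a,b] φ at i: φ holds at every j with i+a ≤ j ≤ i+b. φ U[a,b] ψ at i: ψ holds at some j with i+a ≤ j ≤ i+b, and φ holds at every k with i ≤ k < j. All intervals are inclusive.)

Need some j in [3,5] with [][1,2] busy, and (grant & !ack) at every k in [1,j-1].
  j=3: [][1,2] busy — fails at 5.
  j=4: [][1,2] busy — fails at 5.
  j=5: [][1,2] busy — fails at 6.
No j in the window works → until fails.

False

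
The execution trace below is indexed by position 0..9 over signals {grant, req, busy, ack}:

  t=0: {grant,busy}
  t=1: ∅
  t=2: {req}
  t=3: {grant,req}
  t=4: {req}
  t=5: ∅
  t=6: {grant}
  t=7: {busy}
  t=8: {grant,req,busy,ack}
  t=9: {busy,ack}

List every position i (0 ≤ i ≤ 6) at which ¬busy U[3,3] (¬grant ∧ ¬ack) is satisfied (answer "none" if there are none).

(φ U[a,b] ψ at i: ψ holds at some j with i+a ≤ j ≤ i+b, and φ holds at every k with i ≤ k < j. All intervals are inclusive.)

1, 2, 4

Evaluate at each i in [0,6]:
  i=0: ✗ (no rhs in [3,3])
  i=1: ✓ (rhs at j=4; lhs holds on [1,3])
  i=2: ✓ (rhs at j=5; lhs holds on [2,4])
  i=3: ✗ (no rhs in [6,6])
  i=4: ✓ (rhs at j=7; lhs holds on [4,6])
  i=5: ✗ (no rhs in [8,8])
  i=6: ✗ (no rhs in [9,9])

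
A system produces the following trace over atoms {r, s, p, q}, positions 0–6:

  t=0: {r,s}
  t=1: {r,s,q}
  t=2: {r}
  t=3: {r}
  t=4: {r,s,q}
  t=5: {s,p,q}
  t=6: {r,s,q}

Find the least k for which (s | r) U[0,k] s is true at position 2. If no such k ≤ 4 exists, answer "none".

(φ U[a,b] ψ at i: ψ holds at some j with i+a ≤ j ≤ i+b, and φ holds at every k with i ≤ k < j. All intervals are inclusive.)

Need earliest j ≥ 2 with s, and (s | r) at every k in [2,j-1].
  j=2: rhs fails.
  j=3: rhs fails.
  j=4: rhs holds; lhs holds on [2,3]. k = 2.

2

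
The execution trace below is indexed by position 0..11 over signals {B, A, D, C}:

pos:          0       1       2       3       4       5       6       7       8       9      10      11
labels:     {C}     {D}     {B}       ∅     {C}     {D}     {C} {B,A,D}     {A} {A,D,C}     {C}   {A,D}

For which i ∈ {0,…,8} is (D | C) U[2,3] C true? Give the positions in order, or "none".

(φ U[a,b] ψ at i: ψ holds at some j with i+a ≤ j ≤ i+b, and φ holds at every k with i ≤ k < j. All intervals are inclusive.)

Evaluate at each i in [0,8]:
  i=0: ✗ (no rhs in [2,3])
  i=1: ✗ (lhs fails at k=2 before rhs at j=4)
  i=2: ✗ (lhs fails at k=2 before rhs at j=4)
  i=3: ✗ (lhs fails at k=3 before rhs at j=6)
  i=4: ✓ (rhs at j=6; lhs holds on [4,5])
  i=5: ✗ (no rhs in [7,8])
  i=6: ✗ (lhs fails at k=8 before rhs at j=9)
  i=7: ✗ (lhs fails at k=8 before rhs at j=9)
  i=8: ✗ (lhs fails at k=8 before rhs at j=10)

4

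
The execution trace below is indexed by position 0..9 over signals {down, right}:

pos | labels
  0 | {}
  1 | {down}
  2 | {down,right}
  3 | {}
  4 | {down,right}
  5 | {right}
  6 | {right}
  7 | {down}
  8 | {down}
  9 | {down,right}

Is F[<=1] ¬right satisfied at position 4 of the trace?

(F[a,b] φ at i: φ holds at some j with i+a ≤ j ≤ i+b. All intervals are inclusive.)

False

Check ¬right at each j in [4,5]:
  j=4: false
  j=5: false
No position in the window satisfies it → formula fails.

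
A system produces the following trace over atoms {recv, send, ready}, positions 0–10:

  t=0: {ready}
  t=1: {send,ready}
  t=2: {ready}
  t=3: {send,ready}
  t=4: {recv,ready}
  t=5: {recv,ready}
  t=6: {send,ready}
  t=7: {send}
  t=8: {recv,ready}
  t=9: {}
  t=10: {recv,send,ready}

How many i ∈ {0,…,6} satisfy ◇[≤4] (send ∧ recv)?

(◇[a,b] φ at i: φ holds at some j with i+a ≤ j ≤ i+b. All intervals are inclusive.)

Evaluate at each i in [0,6]:
  i=0: ✗ (none in [0,4])
  i=1: ✗ (none in [1,5])
  i=2: ✗ (none in [2,6])
  i=3: ✗ (none in [3,7])
  i=4: ✗ (none in [4,8])
  i=5: ✗ (none in [5,9])
  i=6: ✓ (witness j=10)
Positions where it holds: {6} → 1.

1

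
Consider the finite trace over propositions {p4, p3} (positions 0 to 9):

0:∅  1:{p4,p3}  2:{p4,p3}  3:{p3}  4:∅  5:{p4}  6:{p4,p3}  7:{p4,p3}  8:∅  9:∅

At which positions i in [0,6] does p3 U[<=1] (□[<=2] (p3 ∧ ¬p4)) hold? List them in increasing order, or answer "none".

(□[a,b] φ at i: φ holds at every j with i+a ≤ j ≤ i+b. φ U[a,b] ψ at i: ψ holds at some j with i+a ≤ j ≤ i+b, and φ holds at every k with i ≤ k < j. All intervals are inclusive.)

Evaluate at each i in [0,6]:
  i=0: ✗ (no rhs in [0,1])
  i=1: ✗ (no rhs in [1,2])
  i=2: ✗ (no rhs in [2,3])
  i=3: ✗ (no rhs in [3,4])
  i=4: ✗ (no rhs in [4,5])
  i=5: ✗ (no rhs in [5,6])
  i=6: ✗ (no rhs in [6,7])

none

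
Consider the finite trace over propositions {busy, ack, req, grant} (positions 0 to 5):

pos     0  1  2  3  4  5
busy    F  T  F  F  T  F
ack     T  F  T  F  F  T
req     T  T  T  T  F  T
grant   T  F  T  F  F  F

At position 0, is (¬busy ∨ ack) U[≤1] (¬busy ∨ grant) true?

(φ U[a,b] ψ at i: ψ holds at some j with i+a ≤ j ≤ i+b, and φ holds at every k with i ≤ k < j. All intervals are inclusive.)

Need some j in [0,1] with (¬busy ∨ grant), and (¬busy ∨ ack) at every k in [0,j-1].
  j=0: (¬busy ∨ grant) holds; no prefix to check → satisfied.

Yes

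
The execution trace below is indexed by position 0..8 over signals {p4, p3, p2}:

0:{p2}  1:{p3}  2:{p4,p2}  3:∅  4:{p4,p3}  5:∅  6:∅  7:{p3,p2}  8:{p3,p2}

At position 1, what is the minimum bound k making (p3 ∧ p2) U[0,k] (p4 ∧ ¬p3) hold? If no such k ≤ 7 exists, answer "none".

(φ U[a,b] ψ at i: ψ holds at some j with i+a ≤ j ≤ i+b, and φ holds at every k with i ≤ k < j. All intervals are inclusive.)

Need earliest j ≥ 1 with (p4 ∧ ¬p3), and (p3 ∧ p2) at every k in [1,j-1].
  j=1: rhs fails.
  j=2: rhs holds but lhs fails at k=1.
  j=3: rhs fails.
  j=4: rhs fails.
  j=5: rhs fails.
  j=6: rhs fails.
  j=7: rhs fails.
  j=8: rhs fails.
No witness within the range → none.

none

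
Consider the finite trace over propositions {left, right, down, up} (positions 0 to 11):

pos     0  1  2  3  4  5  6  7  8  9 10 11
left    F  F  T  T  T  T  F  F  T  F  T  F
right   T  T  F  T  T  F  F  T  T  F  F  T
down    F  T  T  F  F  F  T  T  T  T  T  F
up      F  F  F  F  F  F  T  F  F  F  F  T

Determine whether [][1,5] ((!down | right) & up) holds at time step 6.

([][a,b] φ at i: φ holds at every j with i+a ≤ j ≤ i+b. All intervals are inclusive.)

Check ((!down | right) & up) at every j in [7,11]:
  j=7: false
  j=8: false
  j=9: false
  j=10: false
  j=11: true
Fails at j=7 → formula fails.

Does not hold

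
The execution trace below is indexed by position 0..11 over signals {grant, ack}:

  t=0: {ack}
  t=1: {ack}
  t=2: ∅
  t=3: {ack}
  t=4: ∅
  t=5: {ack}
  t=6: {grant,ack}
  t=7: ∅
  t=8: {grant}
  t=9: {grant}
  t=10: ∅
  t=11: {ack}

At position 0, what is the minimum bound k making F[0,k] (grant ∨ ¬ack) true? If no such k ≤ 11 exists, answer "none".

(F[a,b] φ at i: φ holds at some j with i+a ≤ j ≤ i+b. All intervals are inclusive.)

Scan j = 0,1,… for (grant ∨ ¬ack):
  j=0: fails
  j=1: fails
  j=2: holds
First hit at j=2, so smallest k = 2-0 = 2.

2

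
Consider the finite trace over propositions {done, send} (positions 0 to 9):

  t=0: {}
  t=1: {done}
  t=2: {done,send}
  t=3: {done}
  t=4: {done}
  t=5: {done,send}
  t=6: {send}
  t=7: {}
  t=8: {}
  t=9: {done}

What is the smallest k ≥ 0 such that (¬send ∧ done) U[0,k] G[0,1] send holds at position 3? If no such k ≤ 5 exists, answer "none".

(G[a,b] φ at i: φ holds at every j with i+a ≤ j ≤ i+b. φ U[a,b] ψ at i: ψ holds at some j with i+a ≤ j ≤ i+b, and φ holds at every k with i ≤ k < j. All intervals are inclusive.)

Need earliest j ≥ 3 with G[0,1] send, and (¬send ∧ done) at every k in [3,j-1].
  j=3: rhs fails.
  j=4: rhs fails.
  j=5: rhs holds; lhs holds on [3,4]. k = 2.

2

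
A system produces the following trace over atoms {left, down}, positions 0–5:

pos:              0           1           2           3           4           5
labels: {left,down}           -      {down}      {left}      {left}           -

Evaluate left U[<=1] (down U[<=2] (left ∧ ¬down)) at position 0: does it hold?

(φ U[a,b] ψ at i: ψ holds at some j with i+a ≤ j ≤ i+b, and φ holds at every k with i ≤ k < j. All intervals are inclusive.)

Need some j in [0,1] with (down U[<=2] (left ∧ ¬down)), and left at every k in [0,j-1].
  j=0: (down U[<=2] (left ∧ ¬down)) — fails.
  j=1: (down U[<=2] (left ∧ ¬down)) — fails.
No j in the window works → until fails.

Does not hold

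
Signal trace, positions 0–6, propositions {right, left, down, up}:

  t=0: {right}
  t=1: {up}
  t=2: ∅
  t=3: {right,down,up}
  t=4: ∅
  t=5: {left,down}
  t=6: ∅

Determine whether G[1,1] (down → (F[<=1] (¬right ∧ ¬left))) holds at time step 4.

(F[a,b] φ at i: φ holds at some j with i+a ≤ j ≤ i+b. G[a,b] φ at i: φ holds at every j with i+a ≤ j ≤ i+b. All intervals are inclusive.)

Check (down → (F[<=1] (¬right ∧ ¬left))) at every j in [5,5]:
  j=5: antecedent true; consequent holds (witness at 6) → ✓
All positions satisfy it → formula holds.

Yes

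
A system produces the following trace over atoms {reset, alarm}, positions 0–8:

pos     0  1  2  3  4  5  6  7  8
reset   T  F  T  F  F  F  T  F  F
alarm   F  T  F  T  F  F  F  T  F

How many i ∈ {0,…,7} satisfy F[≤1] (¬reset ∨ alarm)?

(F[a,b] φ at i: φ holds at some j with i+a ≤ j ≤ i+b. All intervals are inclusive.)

Evaluate at each i in [0,7]:
  i=0: ✓ (witness j=1)
  i=1: ✓ (witness j=1)
  i=2: ✓ (witness j=3)
  i=3: ✓ (witness j=3)
  i=4: ✓ (witness j=4)
  i=5: ✓ (witness j=5)
  i=6: ✓ (witness j=7)
  i=7: ✓ (witness j=7)
Positions where it holds: {0, 1, 2, 3, 4, 5, 6, 7} → 8.

8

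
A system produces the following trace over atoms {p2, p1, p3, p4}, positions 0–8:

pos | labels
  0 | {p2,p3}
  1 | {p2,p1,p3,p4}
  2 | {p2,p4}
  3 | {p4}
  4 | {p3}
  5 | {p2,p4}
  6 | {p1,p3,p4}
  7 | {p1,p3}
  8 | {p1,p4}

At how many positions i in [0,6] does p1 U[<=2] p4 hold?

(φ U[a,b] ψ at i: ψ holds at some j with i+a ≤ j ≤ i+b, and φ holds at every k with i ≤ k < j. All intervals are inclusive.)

5

Evaluate at each i in [0,6]:
  i=0: ✗ (lhs fails at k=0 before rhs at j=1)
  i=1: ✓ (rhs at j=1)
  i=2: ✓ (rhs at j=2)
  i=3: ✓ (rhs at j=3)
  i=4: ✗ (lhs fails at k=4 before rhs at j=5)
  i=5: ✓ (rhs at j=5)
  i=6: ✓ (rhs at j=6)
Positions where it holds: {1, 2, 3, 5, 6} → 5.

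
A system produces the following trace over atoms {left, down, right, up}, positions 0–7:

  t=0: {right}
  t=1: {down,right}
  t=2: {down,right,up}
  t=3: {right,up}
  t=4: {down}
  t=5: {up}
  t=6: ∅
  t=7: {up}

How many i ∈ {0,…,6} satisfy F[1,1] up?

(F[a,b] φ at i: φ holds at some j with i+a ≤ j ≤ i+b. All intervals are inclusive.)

Evaluate at each i in [0,6]:
  i=0: ✗ (none in [1,1])
  i=1: ✓ (witness j=2)
  i=2: ✓ (witness j=3)
  i=3: ✗ (none in [4,4])
  i=4: ✓ (witness j=5)
  i=5: ✗ (none in [6,6])
  i=6: ✓ (witness j=7)
Positions where it holds: {1, 2, 4, 6} → 4.

4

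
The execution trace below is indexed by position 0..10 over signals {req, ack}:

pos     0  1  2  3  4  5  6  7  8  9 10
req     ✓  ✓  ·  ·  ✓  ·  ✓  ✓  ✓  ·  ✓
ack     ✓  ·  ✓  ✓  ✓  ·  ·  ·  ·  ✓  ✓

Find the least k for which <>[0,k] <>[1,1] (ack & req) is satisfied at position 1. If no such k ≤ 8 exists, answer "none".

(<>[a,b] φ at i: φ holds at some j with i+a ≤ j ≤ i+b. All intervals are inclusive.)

2

Scan j = 1,2,… for <>[1,1] (ack & req):
  j=1: fails
  j=2: fails
  j=3: holds
First hit at j=3, so smallest k = 3-1 = 2.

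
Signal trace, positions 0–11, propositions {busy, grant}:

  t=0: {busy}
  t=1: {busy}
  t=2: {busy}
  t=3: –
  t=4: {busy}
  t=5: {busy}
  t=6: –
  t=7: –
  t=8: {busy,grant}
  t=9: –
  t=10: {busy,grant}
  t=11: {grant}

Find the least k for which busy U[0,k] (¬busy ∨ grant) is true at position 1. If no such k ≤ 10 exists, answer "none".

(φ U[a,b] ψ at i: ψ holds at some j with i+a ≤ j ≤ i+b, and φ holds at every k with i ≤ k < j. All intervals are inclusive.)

Need earliest j ≥ 1 with (¬busy ∨ grant), and busy at every k in [1,j-1].
  j=1: rhs fails.
  j=2: rhs fails.
  j=3: rhs holds; lhs holds on [1,2]. k = 2.

2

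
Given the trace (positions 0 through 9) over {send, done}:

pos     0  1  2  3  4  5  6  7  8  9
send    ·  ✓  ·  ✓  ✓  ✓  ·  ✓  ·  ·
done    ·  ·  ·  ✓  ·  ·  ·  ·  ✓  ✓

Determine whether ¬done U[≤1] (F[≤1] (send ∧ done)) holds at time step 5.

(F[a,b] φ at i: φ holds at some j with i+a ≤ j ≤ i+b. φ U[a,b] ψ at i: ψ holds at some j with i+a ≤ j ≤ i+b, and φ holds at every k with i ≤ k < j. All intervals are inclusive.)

Does not hold

Need some j in [5,6] with F[≤1] (send ∧ done), and ¬done at every k in [5,j-1].
  j=5: F[≤1] (send ∧ done) — fails (none in [5,6]).
  j=6: F[≤1] (send ∧ done) — fails (none in [6,7]).
No j in the window works → until fails.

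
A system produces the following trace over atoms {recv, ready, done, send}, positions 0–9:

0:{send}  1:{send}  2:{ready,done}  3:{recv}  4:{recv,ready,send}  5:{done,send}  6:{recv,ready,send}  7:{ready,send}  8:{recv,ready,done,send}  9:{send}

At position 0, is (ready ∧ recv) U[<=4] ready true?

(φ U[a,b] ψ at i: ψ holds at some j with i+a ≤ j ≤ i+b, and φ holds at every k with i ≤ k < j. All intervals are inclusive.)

Need some j in [0,4] with ready, and (ready ∧ recv) at every k in [0,j-1].
  j=0: ready false.
  j=1: ready false.
  j=2: ready holds, but (ready ∧ recv) fails at k=0 → not this j.
  j=3: ready false.
  j=4: ready holds, but (ready ∧ recv) fails at k=0 → not this j.
No j in the window works → until fails.

No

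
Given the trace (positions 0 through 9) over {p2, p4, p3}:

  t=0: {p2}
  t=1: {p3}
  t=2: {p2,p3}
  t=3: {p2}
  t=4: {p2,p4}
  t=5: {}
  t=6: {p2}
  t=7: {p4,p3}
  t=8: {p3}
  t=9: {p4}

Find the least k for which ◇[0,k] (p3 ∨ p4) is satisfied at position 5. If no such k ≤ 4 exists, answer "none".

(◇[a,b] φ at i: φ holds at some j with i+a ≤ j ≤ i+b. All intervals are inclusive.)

2

Scan j = 5,6,… for (p3 ∨ p4):
  j=5: fails
  j=6: fails
  j=7: holds
First hit at j=7, so smallest k = 7-5 = 2.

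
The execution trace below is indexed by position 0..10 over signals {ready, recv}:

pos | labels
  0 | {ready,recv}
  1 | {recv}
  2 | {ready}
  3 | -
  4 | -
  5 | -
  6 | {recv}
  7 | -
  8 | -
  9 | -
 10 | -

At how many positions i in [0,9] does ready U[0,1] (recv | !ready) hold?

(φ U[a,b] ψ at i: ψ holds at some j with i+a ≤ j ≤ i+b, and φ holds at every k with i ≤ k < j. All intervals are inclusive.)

Evaluate at each i in [0,9]:
  i=0: ✓ (rhs at j=0)
  i=1: ✓ (rhs at j=1)
  i=2: ✓ (rhs at j=3; lhs holds on [2,2])
  i=3: ✓ (rhs at j=3)
  i=4: ✓ (rhs at j=4)
  i=5: ✓ (rhs at j=5)
  i=6: ✓ (rhs at j=6)
  i=7: ✓ (rhs at j=7)
  i=8: ✓ (rhs at j=8)
  i=9: ✓ (rhs at j=9)
Positions where it holds: {0, 1, 2, 3, 4, 5, 6, 7, 8, 9} → 10.

10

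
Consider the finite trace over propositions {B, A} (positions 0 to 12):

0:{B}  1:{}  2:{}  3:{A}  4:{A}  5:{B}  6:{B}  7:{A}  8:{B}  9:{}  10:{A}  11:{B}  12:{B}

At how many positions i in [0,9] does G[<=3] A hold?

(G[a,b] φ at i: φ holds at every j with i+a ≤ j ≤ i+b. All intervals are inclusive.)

0

Evaluate at each i in [0,9]:
  i=0: ✗ (fails at j=0)
  i=1: ✗ (fails at j=1)
  i=2: ✗ (fails at j=2)
  i=3: ✗ (fails at j=5)
  i=4: ✗ (fails at j=5)
  i=5: ✗ (fails at j=5)
  i=6: ✗ (fails at j=6)
  i=7: ✗ (fails at j=8)
  i=8: ✗ (fails at j=8)
  i=9: ✗ (fails at j=9)
Positions where it holds: {} → 0.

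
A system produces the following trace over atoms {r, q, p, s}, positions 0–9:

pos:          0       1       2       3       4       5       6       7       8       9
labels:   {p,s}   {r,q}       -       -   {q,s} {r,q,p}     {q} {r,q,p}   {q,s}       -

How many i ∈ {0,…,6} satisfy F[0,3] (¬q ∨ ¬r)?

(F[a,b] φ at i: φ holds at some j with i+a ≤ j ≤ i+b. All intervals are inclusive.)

Evaluate at each i in [0,6]:
  i=0: ✓ (witness j=0)
  i=1: ✓ (witness j=2)
  i=2: ✓ (witness j=2)
  i=3: ✓ (witness j=3)
  i=4: ✓ (witness j=4)
  i=5: ✓ (witness j=6)
  i=6: ✓ (witness j=6)
Positions where it holds: {0, 1, 2, 3, 4, 5, 6} → 7.

7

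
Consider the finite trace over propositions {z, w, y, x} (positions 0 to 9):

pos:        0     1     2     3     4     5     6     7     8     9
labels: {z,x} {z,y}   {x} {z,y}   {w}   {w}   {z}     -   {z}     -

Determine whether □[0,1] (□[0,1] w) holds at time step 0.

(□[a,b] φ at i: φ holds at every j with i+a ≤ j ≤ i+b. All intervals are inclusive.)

Check □[0,1] w at every j in [0,1]:
  j=0: fails at 0
  j=1: fails at 1
Fails at j=0 → formula fails.

No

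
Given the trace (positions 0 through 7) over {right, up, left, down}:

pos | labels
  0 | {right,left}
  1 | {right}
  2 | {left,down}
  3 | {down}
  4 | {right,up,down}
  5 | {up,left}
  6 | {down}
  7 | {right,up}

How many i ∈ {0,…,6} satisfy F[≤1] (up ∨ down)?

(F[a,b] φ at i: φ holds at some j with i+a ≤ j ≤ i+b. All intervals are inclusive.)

6

Evaluate at each i in [0,6]:
  i=0: ✗ (none in [0,1])
  i=1: ✓ (witness j=2)
  i=2: ✓ (witness j=2)
  i=3: ✓ (witness j=3)
  i=4: ✓ (witness j=4)
  i=5: ✓ (witness j=5)
  i=6: ✓ (witness j=6)
Positions where it holds: {1, 2, 3, 4, 5, 6} → 6.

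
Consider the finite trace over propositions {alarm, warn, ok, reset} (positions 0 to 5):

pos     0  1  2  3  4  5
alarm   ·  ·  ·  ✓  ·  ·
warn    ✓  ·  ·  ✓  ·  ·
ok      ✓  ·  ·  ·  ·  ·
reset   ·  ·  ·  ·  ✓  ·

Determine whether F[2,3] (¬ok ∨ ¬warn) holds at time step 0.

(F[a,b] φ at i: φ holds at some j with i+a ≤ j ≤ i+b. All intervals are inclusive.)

Yes

Check (¬ok ∨ ¬warn) at each j in [2,3]:
  j=2: true
  j=3: true
Found at j=2 → formula holds.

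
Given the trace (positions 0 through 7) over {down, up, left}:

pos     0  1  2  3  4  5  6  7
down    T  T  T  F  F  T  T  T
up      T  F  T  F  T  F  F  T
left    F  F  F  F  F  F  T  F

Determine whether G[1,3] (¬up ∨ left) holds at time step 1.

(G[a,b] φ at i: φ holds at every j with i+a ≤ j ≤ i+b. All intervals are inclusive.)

No

Check (¬up ∨ left) at every j in [2,4]:
  j=2: false
  j=3: true
  j=4: false
Fails at j=2 → formula fails.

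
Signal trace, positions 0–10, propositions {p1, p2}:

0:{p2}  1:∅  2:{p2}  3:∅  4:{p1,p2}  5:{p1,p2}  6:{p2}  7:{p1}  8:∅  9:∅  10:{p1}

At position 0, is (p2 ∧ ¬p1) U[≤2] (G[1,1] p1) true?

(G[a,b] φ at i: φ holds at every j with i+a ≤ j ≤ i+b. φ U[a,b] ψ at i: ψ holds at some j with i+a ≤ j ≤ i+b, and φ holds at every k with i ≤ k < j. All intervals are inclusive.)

Need some j in [0,2] with G[1,1] p1, and (p2 ∧ ¬p1) at every k in [0,j-1].
  j=0: G[1,1] p1 — fails at 1.
  j=1: G[1,1] p1 — fails at 2.
  j=2: G[1,1] p1 — fails at 3.
No j in the window works → until fails.

False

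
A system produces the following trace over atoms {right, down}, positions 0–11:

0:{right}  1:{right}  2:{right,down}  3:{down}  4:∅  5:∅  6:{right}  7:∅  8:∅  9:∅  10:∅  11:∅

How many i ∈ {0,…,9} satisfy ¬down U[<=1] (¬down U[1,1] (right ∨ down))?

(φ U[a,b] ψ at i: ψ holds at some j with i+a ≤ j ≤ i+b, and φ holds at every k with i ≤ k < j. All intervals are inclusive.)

4

Evaluate at each i in [0,9]:
  i=0: ✓ (rhs at j=0)
  i=1: ✓ (rhs at j=1)
  i=2: ✗ (no rhs in [2,3])
  i=3: ✗ (no rhs in [3,4])
  i=4: ✓ (rhs at j=5; lhs holds on [4,4])
  i=5: ✓ (rhs at j=5)
  i=6: ✗ (no rhs in [6,7])
  i=7: ✗ (no rhs in [7,8])
  i=8: ✗ (no rhs in [8,9])
  i=9: ✗ (no rhs in [9,10])
Positions where it holds: {0, 1, 4, 5} → 4.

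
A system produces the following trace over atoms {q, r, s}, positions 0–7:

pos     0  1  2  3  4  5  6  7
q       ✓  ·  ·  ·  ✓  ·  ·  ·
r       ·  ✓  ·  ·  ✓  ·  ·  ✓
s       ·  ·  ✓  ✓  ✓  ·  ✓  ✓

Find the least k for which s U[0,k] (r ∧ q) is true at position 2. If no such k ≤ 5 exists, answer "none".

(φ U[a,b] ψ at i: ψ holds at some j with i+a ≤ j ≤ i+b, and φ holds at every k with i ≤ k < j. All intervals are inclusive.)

Need earliest j ≥ 2 with (r ∧ q), and s at every k in [2,j-1].
  j=2: rhs fails.
  j=3: rhs fails.
  j=4: rhs holds; lhs holds on [2,3]. k = 2.

2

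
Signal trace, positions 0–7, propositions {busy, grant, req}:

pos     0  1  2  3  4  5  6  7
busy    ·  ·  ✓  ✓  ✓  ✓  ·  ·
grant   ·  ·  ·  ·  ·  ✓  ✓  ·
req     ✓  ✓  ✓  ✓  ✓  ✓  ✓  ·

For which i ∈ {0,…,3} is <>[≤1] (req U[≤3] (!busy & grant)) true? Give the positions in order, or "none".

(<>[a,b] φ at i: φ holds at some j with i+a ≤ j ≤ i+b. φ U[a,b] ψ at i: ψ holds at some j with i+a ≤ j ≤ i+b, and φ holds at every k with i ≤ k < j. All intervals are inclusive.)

2, 3

Evaluate at each i in [0,3]:
  i=0: ✗ (none in [0,1])
  i=1: ✗ (none in [1,2])
  i=2: ✓ (witness j=3)
  i=3: ✓ (witness j=3)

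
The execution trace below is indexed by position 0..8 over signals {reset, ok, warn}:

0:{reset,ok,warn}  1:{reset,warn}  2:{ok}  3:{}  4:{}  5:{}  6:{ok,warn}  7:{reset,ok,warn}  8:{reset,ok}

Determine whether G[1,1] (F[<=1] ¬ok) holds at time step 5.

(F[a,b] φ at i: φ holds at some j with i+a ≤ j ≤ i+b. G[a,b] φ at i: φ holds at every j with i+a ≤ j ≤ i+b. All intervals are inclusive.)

Check F[<=1] ¬ok at every j in [6,6]:
  j=6: fails (none in [6,7])
Fails at j=6 → formula fails.

Does not hold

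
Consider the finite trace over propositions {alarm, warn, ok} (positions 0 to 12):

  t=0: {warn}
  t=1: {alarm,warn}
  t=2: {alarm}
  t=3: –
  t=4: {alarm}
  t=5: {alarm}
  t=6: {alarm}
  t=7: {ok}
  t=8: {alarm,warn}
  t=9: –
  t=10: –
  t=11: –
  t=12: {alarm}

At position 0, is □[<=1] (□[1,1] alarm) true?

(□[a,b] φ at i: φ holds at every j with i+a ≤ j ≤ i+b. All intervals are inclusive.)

Check □[1,1] alarm at every j in [0,1]:
  j=0: holds on [1,1]
  j=1: holds on [2,2]
All positions satisfy it → formula holds.

Yes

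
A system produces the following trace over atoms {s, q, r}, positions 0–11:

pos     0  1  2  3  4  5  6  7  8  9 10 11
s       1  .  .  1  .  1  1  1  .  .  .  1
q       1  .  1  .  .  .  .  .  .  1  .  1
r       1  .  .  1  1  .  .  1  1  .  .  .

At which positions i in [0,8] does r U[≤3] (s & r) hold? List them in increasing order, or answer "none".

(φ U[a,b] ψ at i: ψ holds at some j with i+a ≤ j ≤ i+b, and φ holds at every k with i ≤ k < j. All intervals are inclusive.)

0, 3, 7

Evaluate at each i in [0,8]:
  i=0: ✓ (rhs at j=0)
  i=1: ✗ (lhs fails at k=1 before rhs at j=3)
  i=2: ✗ (lhs fails at k=2 before rhs at j=3)
  i=3: ✓ (rhs at j=3)
  i=4: ✗ (lhs fails at k=5 before rhs at j=7)
  i=5: ✗ (lhs fails at k=5 before rhs at j=7)
  i=6: ✗ (lhs fails at k=6 before rhs at j=7)
  i=7: ✓ (rhs at j=7)
  i=8: ✗ (no rhs in [8,11])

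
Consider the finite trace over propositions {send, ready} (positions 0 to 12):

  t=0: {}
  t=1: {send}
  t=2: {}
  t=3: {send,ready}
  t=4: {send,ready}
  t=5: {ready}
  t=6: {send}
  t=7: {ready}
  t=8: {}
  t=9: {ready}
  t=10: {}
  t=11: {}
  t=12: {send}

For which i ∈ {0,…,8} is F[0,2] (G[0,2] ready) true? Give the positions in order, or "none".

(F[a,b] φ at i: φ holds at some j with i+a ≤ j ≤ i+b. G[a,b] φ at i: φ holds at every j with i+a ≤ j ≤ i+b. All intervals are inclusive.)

Evaluate at each i in [0,8]:
  i=0: ✗ (none in [0,2])
  i=1: ✓ (witness j=3)
  i=2: ✓ (witness j=3)
  i=3: ✓ (witness j=3)
  i=4: ✗ (none in [4,6])
  i=5: ✗ (none in [5,7])
  i=6: ✗ (none in [6,8])
  i=7: ✗ (none in [7,9])
  i=8: ✗ (none in [8,10])

1, 2, 3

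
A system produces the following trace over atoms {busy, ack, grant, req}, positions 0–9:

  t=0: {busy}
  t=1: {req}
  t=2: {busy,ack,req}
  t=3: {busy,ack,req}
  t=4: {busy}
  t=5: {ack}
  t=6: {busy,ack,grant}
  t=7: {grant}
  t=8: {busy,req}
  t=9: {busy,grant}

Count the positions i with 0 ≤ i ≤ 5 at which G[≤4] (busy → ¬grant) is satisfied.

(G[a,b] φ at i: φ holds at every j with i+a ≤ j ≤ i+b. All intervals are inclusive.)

2

Evaluate at each i in [0,5]:
  i=0: ✓ (all of [0,4])
  i=1: ✓ (all of [1,5])
  i=2: ✗ (fails at j=6)
  i=3: ✗ (fails at j=6)
  i=4: ✗ (fails at j=6)
  i=5: ✗ (fails at j=6)
Positions where it holds: {0, 1} → 2.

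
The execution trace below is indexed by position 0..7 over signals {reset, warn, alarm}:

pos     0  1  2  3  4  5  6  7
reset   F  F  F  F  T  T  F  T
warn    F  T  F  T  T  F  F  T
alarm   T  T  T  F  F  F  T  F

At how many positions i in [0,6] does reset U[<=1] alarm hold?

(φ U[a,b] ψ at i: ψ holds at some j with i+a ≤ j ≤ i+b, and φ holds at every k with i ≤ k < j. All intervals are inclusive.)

5

Evaluate at each i in [0,6]:
  i=0: ✓ (rhs at j=0)
  i=1: ✓ (rhs at j=1)
  i=2: ✓ (rhs at j=2)
  i=3: ✗ (no rhs in [3,4])
  i=4: ✗ (no rhs in [4,5])
  i=5: ✓ (rhs at j=6; lhs holds on [5,5])
  i=6: ✓ (rhs at j=6)
Positions where it holds: {0, 1, 2, 5, 6} → 5.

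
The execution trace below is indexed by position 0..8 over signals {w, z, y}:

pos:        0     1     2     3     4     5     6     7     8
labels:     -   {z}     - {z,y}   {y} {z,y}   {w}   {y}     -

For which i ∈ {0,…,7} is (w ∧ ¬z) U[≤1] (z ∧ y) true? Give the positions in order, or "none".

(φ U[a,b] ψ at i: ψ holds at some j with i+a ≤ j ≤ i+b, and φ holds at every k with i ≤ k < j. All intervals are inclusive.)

3, 5

Evaluate at each i in [0,7]:
  i=0: ✗ (no rhs in [0,1])
  i=1: ✗ (no rhs in [1,2])
  i=2: ✗ (lhs fails at k=2 before rhs at j=3)
  i=3: ✓ (rhs at j=3)
  i=4: ✗ (lhs fails at k=4 before rhs at j=5)
  i=5: ✓ (rhs at j=5)
  i=6: ✗ (no rhs in [6,7])
  i=7: ✗ (no rhs in [7,8])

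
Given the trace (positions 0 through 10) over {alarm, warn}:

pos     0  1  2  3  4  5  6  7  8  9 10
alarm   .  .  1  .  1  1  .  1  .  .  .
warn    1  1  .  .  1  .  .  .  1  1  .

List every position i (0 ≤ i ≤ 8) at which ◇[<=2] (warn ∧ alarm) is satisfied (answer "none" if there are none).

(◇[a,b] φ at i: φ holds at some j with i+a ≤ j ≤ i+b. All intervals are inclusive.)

2, 3, 4

Evaluate at each i in [0,8]:
  i=0: ✗ (none in [0,2])
  i=1: ✗ (none in [1,3])
  i=2: ✓ (witness j=4)
  i=3: ✓ (witness j=4)
  i=4: ✓ (witness j=4)
  i=5: ✗ (none in [5,7])
  i=6: ✗ (none in [6,8])
  i=7: ✗ (none in [7,9])
  i=8: ✗ (none in [8,10])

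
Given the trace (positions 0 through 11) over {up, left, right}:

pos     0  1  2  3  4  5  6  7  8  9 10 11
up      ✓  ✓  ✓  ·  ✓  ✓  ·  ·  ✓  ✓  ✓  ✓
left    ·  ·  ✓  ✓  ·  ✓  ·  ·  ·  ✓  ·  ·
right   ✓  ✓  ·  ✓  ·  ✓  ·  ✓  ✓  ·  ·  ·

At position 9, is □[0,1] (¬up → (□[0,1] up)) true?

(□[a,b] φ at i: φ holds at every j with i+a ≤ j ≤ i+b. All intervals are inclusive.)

True

Check (¬up → (□[0,1] up)) at every j in [9,10]:
  j=9: antecedent false → ✓
  j=10: antecedent false → ✓
All positions satisfy it → formula holds.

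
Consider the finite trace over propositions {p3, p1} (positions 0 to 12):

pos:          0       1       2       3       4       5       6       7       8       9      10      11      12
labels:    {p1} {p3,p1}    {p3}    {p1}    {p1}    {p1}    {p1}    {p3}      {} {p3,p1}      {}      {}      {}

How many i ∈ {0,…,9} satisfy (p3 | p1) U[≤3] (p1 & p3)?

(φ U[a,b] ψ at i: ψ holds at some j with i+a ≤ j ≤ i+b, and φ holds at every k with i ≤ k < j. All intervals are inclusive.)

3

Evaluate at each i in [0,9]:
  i=0: ✓ (rhs at j=1; lhs holds on [0,0])
  i=1: ✓ (rhs at j=1)
  i=2: ✗ (no rhs in [2,5])
  i=3: ✗ (no rhs in [3,6])
  i=4: ✗ (no rhs in [4,7])
  i=5: ✗ (no rhs in [5,8])
  i=6: ✗ (lhs fails at k=8 before rhs at j=9)
  i=7: ✗ (lhs fails at k=8 before rhs at j=9)
  i=8: ✗ (lhs fails at k=8 before rhs at j=9)
  i=9: ✓ (rhs at j=9)
Positions where it holds: {0, 1, 9} → 3.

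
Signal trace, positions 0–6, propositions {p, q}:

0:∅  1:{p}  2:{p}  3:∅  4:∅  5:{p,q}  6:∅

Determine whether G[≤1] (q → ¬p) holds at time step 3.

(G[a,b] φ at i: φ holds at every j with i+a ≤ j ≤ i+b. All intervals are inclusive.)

Check (q → ¬p) at every j in [3,4]:
  j=3: antecedent false → ✓
  j=4: antecedent false → ✓
All positions satisfy it → formula holds.

True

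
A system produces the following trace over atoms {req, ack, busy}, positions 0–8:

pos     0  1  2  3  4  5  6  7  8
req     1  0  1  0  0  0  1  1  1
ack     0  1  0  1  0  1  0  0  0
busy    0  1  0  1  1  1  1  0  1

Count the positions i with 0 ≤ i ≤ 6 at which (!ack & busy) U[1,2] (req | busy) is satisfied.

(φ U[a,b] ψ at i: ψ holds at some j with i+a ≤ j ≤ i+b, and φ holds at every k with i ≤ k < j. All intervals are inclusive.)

2

Evaluate at each i in [0,6]:
  i=0: ✗ (lhs fails at k=0 before rhs at j=1)
  i=1: ✗ (lhs fails at k=1 before rhs at j=2)
  i=2: ✗ (lhs fails at k=2 before rhs at j=3)
  i=3: ✗ (lhs fails at k=3 before rhs at j=4)
  i=4: ✓ (rhs at j=5; lhs holds on [4,4])
  i=5: ✗ (lhs fails at k=5 before rhs at j=6)
  i=6: ✓ (rhs at j=7; lhs holds on [6,6])
Positions where it holds: {4, 6} → 2.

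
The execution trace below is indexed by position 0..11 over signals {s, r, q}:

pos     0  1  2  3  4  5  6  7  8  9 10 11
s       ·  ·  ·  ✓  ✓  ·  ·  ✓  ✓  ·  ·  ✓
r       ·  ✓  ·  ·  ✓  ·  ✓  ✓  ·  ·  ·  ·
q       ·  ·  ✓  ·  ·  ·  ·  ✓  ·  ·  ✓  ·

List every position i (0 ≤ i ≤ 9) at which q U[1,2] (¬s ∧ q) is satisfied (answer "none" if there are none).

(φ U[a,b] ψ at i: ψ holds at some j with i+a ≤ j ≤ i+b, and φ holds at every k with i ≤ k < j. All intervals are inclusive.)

Evaluate at each i in [0,9]:
  i=0: ✗ (lhs fails at k=0 before rhs at j=2)
  i=1: ✗ (lhs fails at k=1 before rhs at j=2)
  i=2: ✗ (no rhs in [3,4])
  i=3: ✗ (no rhs in [4,5])
  i=4: ✗ (no rhs in [5,6])
  i=5: ✗ (no rhs in [6,7])
  i=6: ✗ (no rhs in [7,8])
  i=7: ✗ (no rhs in [8,9])
  i=8: ✗ (lhs fails at k=8 before rhs at j=10)
  i=9: ✗ (lhs fails at k=9 before rhs at j=10)

none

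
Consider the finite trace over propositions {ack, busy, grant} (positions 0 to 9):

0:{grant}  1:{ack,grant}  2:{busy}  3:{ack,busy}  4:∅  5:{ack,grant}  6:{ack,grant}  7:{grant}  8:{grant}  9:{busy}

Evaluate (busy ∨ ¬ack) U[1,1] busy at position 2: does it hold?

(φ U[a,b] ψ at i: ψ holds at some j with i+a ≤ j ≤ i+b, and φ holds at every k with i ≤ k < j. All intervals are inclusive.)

Holds

Need some j in [3,3] with busy, and (busy ∨ ¬ack) at every k in [2,j-1].
  j=3: busy holds; (busy ∨ ¬ack) holds at every k in [2,2] → satisfied.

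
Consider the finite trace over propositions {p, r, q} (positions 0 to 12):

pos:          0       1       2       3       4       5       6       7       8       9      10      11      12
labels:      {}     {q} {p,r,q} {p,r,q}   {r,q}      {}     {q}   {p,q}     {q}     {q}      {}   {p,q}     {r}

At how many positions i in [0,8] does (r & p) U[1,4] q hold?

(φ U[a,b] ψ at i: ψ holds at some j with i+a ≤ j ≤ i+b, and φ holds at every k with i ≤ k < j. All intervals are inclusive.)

2

Evaluate at each i in [0,8]:
  i=0: ✗ (lhs fails at k=0 before rhs at j=1)
  i=1: ✗ (lhs fails at k=1 before rhs at j=2)
  i=2: ✓ (rhs at j=3; lhs holds on [2,2])
  i=3: ✓ (rhs at j=4; lhs holds on [3,3])
  i=4: ✗ (lhs fails at k=4 before rhs at j=6)
  i=5: ✗ (lhs fails at k=5 before rhs at j=6)
  i=6: ✗ (lhs fails at k=6 before rhs at j=7)
  i=7: ✗ (lhs fails at k=7 before rhs at j=8)
  i=8: ✗ (lhs fails at k=8 before rhs at j=9)
Positions where it holds: {2, 3} → 2.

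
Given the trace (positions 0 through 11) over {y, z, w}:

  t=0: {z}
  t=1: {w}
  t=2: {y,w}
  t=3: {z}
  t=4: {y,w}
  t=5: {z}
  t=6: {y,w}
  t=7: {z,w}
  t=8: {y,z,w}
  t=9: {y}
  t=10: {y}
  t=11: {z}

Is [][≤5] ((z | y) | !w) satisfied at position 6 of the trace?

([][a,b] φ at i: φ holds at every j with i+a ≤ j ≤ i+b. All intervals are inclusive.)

Holds

Check ((z | y) | !w) at every j in [6,11]:
  j=6: true
  j=7: true
  j=8: true
  j=9: true
  j=10: true
  j=11: true
All positions satisfy it → formula holds.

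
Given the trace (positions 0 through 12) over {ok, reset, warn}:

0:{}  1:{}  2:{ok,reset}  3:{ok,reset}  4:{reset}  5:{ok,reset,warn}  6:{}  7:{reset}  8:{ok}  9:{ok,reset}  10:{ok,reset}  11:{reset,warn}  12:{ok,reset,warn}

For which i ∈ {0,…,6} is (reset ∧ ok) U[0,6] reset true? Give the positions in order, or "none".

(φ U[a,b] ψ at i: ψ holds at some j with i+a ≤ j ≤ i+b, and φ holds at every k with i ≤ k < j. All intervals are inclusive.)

Evaluate at each i in [0,6]:
  i=0: ✗ (lhs fails at k=0 before rhs at j=2)
  i=1: ✗ (lhs fails at k=1 before rhs at j=2)
  i=2: ✓ (rhs at j=2)
  i=3: ✓ (rhs at j=3)
  i=4: ✓ (rhs at j=4)
  i=5: ✓ (rhs at j=5)
  i=6: ✗ (lhs fails at k=6 before rhs at j=7)

2, 3, 4, 5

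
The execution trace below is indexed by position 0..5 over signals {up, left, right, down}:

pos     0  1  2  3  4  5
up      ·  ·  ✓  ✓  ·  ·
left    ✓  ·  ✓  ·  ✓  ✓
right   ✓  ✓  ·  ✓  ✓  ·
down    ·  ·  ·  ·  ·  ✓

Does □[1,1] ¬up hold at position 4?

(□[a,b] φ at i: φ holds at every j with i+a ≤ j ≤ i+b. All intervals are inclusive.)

Yes

Check ¬up at every j in [5,5]:
  j=5: true
All positions satisfy it → formula holds.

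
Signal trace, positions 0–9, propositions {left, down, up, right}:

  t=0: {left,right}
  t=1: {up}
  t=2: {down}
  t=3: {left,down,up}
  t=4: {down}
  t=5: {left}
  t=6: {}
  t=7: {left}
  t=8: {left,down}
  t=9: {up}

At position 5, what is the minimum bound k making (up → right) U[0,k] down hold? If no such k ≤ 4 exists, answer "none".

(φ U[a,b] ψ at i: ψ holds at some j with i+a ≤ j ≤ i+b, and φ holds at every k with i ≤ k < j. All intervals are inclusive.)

Need earliest j ≥ 5 with down, and (up → right) at every k in [5,j-1].
  j=5: rhs fails.
  j=6: rhs fails.
  j=7: rhs fails.
  j=8: rhs holds; lhs holds on [5,7]. k = 3.

3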